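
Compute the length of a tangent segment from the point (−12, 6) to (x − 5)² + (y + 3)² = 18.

4√22

Centre (5, −3), r² = 18. |PO|² = (−17)² + (9)² = 370.
The tangent meets the radius at right angles, so tangent² = |PO|² − r² = 370 − 18 = 352.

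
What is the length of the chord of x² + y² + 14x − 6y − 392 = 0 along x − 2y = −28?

18√5

Substitute y = (28 + x)/2:
5x² + 100x − 1120 = 0  ⟹  x² + 20x − 224 = 0
x = 8 or x = −28, giving (8, 18) and (−28, 0).
|(8, 18) − (−28, 0)| = √((36)² + (18)²) = 18√5.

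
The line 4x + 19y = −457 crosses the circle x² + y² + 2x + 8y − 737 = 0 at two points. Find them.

(−24, −19) and (14, −27)

From the line, y = (−457 − 4x)/19. Substituting:
377x² + 3770x − 126672 = 0  ⟹  x² + 10x − 336 = 0
x = 14 or x = −24, giving (14, −27) and (−24, −19).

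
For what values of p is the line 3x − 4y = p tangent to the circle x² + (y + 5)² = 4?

p = 10 or p = 30

The line touches the circle iff its distance from (0, −5) is 2:
|3·0 − 4·(−5) − p| / √25 = 2
|p − (20)| = 2·5, so p = 30 or p = 10.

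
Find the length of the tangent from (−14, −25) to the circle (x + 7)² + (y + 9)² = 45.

With centre O = (−7, −9), |OP|² = 305 and r² = 45.
Power of the point: PT² = |PO|² − r² = 260, so PT = 2√65.

2√65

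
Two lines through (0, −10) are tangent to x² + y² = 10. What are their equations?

Write the tangent as mx − y + (−10 − m·(0)) = 0 and set its distance from the centre to √10:
(0m − (10))² = 10(m² + 1)
m² − 9 = 0, so m = 3 or m = −3.
Through (0, −10) these give 3x − y = 10 and 3x + y = −10.

3x − y = 10 and 3x + y = −10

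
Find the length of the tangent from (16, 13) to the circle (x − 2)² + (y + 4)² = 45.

With centre O = (2, −4), |OP|² = 485 and r² = 45.
The tangent meets the radius at right angles, so tangent² = |PO|² − r² = 485 − 45 = 440.

2√110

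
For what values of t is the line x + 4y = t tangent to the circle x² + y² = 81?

Tangency holds when the distance from the centre (0, 0) to the line equals the radius 9:
|1·0 + 4·0 − t| / √17 = 9
|t| = 9√17.

t = ±9√17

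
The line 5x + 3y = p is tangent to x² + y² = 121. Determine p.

p = ±11√34

Tangency holds when the distance from the centre (0, 0) to the line equals the radius 11:
|5·0 + 3·0 − p| / √34 = 11
|p| = 11√34.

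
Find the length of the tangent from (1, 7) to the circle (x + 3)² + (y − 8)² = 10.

√7

With centre O = (−3, 8), |OP|² = 17 and r² = 10.
Power of the point: PT² = |PO|² − r² = 7, so PT = √7.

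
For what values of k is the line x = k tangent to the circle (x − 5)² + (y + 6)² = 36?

k = −1 or k = 11

For a tangent, require d(centre, line) = r = 6.
|1·5 + 0·(−6) − k| / √1 = 6
|k − (5)| = 6, so k = 11 or k = −1.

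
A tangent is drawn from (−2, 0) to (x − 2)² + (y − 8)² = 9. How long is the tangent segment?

With centre O = (2, 8), |OP|² = 80 and r² = 9.
The tangent meets the radius at right angles, so tangent² = |PO|² − r² = 80 − 9 = 71.

√71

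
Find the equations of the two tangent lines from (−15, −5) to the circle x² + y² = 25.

Write the tangent as mx − y + (−5 − m·(−15)) = 0 and set its distance from the centre to 5:
[m·(15) − (5)]² = 25(m² + 1)
4m² − 3m = 0, so m = 0 or m = 3/4.
Through (−15, −5) these give y = −5 and 3x − 4y = −25.

y = −5 and 3x − 4y = −25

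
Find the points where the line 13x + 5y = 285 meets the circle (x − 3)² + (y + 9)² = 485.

(20, 5) and (25, −8)

Express y = (285 − 13x)/5 and substitute into the circle:
194x² − 8730x + 97000 = 0  ⟹  x² − 45x + 500 = 0
x = 25 or x = 20, giving (25, −8) and (20, 5).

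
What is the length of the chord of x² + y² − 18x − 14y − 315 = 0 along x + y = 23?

29√2

From the line, y = −x + 23. Substituting:
2x² − 50x − 108 = 0  ⟹  x² − 25x − 54 = 0
x = 27 or x = −2, giving (27, −4) and (−2, 25).
Chord length = distance between (27, −4) and (−2, 25) = √1682 = 29√2.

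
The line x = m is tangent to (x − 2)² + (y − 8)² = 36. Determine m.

The line touches the circle iff its distance from (2, 8) is 6:
|1·2 + 0·8 − m| / √1 = 6
|m − (2)| = 6, so m = 8 or m = −4.

m = −4 or m = 8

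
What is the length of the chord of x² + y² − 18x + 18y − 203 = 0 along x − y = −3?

17√2

Express y = x + 3 and substitute into the circle:
2x² + 6x − 140 = 0  ⟹  x² + 3x − 70 = 0
x = 7 or x = −10, giving (7, 10) and (−10, −7).
|(7, 10) − (−10, −7)| = √((17)² + (17)²) = 17√2.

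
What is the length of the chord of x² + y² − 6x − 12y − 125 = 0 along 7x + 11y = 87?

The distance from (3, 6) to the line is 0/√170, and r² = 170.
Chord = 2√(r² − d²) = 2·√(170) = 2√170.

2√170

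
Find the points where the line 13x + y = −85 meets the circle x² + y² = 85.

(−7, 6) and (−6, −7)

Substitute y = −13x − 85:
170x² + 2210x + 7140 = 0  ⟹  x² + 13x + 42 = 0
x = −6 or x = −7, giving (−6, −7) and (−7, 6).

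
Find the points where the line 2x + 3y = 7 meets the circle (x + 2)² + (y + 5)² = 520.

(−16, 13) and (20, −11)

Substitute y = (7 − 2x)/3:
13x² − 52x − 4160 = 0  ⟹  x² − 4x − 320 = 0
x = 20 or x = −16, giving (20, −11) and (−16, 13).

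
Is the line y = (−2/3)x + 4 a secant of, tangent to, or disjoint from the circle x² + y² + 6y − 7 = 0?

Centre (0, −3), r² = 16. Distance² from centre to line = (−21)²/13 = 441/13.
Since d² > r², the line lies outside the circle.

disjoint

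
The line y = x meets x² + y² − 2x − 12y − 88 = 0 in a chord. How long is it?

15√2

Express y = x and substitute into the circle:
2x² − 14x − 88 = 0  ⟹  x² − 7x − 44 = 0
x = 11 or x = −4, giving (11, 11) and (−4, −4).
Chord length = distance between (11, 11) and (−4, −4) = √450 = 15√2.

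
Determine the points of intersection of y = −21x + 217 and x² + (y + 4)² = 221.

(10, 7) and (11, −14)

Express y = −21x + 217 and substitute into the circle:
442x² − 9282x + 48620 = 0  ⟹  x² − 21x + 110 = 0
x = 11 or x = 10, giving (11, −14) and (10, 7).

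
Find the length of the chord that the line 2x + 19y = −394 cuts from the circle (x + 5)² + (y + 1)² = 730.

The distance from (−5, −1) to the line is 365/√365, and r² = 730.
Half the chord is √(r² − d²) = √(365), so the full chord is 2√365.

2√365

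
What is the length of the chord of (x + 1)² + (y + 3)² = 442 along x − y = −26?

Substitute y = x + 26:
2x² + 60x + 400 = 0  ⟹  x² + 30x + 200 = 0
x = −10 or x = −20, giving (−10, 16) and (−20, 6).
|(−10, 16) − (−20, 6)| = √((10)² + (10)²) = 10√2.

10√2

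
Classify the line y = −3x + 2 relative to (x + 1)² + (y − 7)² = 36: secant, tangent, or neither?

secant

d² = (3·(−1) + 1·7 − (2))²/10 = 2/5; r² = 36.
Since d² < r², the line cuts the circle twice.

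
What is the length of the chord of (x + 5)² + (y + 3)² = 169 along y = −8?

Substitute y = −8:
x² + 10x − 119 = 0
x = 7 or x = −17, giving (7, −8) and (−17, −8).
|(7, −8) − (−17, −8)| = √((24)² + (0)²) = 24.

24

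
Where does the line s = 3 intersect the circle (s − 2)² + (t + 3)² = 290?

(3, −20) and (3, 14)

The line gives s = 3. Substituting into the circle:
t² + 6t − 280 = 0
t = 14 or t = −20, giving (3, 14) and (3, −20).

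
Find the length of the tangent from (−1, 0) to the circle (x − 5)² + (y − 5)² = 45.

4

With centre O = (5, 5), |OP|² = 61 and r² = 45.
By the tangent–radius right angle, tangent length = √(|PO|² − r²) = √16 = 4.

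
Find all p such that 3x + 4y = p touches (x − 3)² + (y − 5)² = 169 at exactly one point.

p = −36 or p = 94

Tangency holds when the distance from the centre (3, 5) to the line equals the radius 13:
|3·3 + 4·5 − p| / √25 = 13
|p − (29)| = 13·5, so p = 94 or p = −36.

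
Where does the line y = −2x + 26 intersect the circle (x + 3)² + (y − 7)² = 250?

(2, 22) and (12, 2)

From the line, y = −2x + 26. Substituting:
5x² − 70x + 120 = 0  ⟹  x² − 14x + 24 = 0
x = 12 or x = 2, giving (12, 2) and (2, 22).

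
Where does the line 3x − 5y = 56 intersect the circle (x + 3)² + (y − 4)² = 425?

Substitute y = (−56 + 3x)/5:
34x² − 306x − 4624 = 0  ⟹  x² − 9x − 136 = 0
x = 17 or x = −8, giving (17, −1) and (−8, −16).

(−8, −16) and (17, −1)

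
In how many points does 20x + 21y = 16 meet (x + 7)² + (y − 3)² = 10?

d² = (20·(−7) + 21·3 − (16))²/841 = 8649/841; r² = 10.
Since d² > r², the line lies outside the circle.

0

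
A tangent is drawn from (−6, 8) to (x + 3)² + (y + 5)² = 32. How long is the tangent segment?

The centre is (−3, −5) and r = 4√2. The square of the distance from P to the centre is 9 + 169 = 178.
Power of the point: PT² = |PO|² − r² = 146, so PT = √146.

√146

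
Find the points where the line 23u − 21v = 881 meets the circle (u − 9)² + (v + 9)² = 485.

Express v = (−881 + 23u)/21 and substitute into the circle:
970u² − 39770u + 300700 = 0  ⟹  u² − 41u + 310 = 0
u = 31 or u = 10, giving (31, −8) and (10, −31).

(10, −31) and (31, −8)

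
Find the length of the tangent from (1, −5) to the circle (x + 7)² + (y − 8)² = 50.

With centre O = (−7, 8), |OP|² = 233 and r² = 50.
By the tangent–radius right angle, tangent length = √(|PO|² − r²) = √183.

√183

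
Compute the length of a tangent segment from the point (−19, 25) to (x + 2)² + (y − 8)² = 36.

The centre is (−2, 8) and r = 6. The square of the distance from P to the centre is 289 + 289 = 578.
The tangent meets the radius at right angles, so tangent² = |PO|² − r² = 578 − 36 = 542.

√542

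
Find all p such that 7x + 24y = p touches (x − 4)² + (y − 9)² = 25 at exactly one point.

The line touches the circle iff its distance from (4, 9) is 5:
|7·4 + 24·9 − p| / √625 = 5
|p − (244)| = 5·25, so p = 369 or p = 119.

p = 119 or p = 369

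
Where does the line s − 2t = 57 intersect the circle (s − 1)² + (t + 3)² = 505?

(9, −24) and (13, −22)

From the line, t = (−57 + s)/2. Substituting:
5s² − 110s + 585 = 0  ⟹  s² − 22s + 117 = 0
s = 13 or s = 9, giving (13, −22) and (9, −24).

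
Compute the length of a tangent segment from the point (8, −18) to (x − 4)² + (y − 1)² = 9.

The centre is (4, 1) and r = 3. The square of the distance from P to the centre is 16 + 361 = 377.
Power of the point: PT² = |PO|² − r² = 368, so PT = 4√23.

4√23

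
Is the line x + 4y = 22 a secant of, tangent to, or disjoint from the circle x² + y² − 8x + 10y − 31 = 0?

d² = (1·4 + 4·(−5) − (22))²/17 = 1444/17; r² = 72.
Since d² > r², the line lies outside the circle.

disjoint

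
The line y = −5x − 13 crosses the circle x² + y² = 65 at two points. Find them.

Substitute y = −5x − 13:
26x² + 130x + 104 = 0  ⟹  x² + 5x + 4 = 0
x = −1 or x = −4, giving (−1, −8) and (−4, 7).

(−4, 7) and (−1, −8)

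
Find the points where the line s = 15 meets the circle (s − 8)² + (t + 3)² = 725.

The line gives s = 15. Substituting into the circle:
t² + 6t − 667 = 0
t = 23 or t = −29, giving (15, 23) and (15, −29).

(15, −29) and (15, 23)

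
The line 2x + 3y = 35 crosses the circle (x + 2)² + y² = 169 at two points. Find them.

Substitute y = (35 − 2x)/3:
13x² − 104x − 260 = 0  ⟹  x² − 8x − 20 = 0
x = 10 or x = −2, giving (10, 5) and (−2, 13).

(−2, 13) and (10, 5)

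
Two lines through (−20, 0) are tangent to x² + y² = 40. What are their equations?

x + 3y = −20 and x − 3y = −20

Let a tangent through (−20, 0) have slope m. Its distance from (0, 0) must equal 2√10:
(20m − (0))² = 40(m² + 1)
9m² − 1 = 0, so m = −1/3 or m = 1/3.
With m = −1/3: x + 3y = −20. With m = 1/3: x − 3y = −20.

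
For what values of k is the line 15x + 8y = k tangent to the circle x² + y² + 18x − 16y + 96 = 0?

k = −190 or k = 48

For a tangent, require d(centre, line) = r = 7.
|15·(−9) + 8·8 − k| / √289 = 7
|k − (−71)| = 7·17, so k = 48 or k = −190.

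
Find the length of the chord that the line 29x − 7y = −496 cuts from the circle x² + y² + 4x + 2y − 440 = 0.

√890

From the line, y = (496 + 29x)/7. Substituting:
890x² + 29370x + 231400 = 0  ⟹  x² + 33x + 260 = 0
x = −13 or x = −20, giving (−13, 17) and (−20, −12).
|(−13, 17) − (−20, −12)| = √((7)² + (29)²) = √890.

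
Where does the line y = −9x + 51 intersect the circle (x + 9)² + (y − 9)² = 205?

Substitute y = −9x + 51:
82x² − 738x + 1640 = 0  ⟹  x² − 9x + 20 = 0
x = 5 or x = 4, giving (5, 6) and (4, 15).

(4, 15) and (5, 6)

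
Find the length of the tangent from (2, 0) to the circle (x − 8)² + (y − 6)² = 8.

8

The centre is (8, 6) and r = 2√2. The square of the distance from P to the centre is 36 + 36 = 72.
By the tangent–radius right angle, tangent length = √(|PO|² − r²) = √64 = 8.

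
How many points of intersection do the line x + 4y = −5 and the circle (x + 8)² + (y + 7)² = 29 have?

0

d² = (1·(−8) + 4·(−7) − (−5))²/17 = 961/17; r² = 29.
Since d² > r², the line lies outside the circle.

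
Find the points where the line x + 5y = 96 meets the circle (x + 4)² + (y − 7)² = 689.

Substitute y = (96 − x)/5:
26x² + 78x − 13104 = 0  ⟹  x² + 3x − 504 = 0
x = 21 or x = −24, giving (21, 15) and (−24, 24).

(−24, 24) and (21, 15)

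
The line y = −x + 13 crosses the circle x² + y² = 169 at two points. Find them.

From the line, y = −x + 13. Substituting:
2x² − 26x = 0  ⟹  x² − 13x = 0
x = 13 or x = 0, giving (13, 0) and (0, 13).

(0, 13) and (13, 0)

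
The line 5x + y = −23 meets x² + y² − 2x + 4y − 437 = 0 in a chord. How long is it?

8√26

Express y = −5x − 23 and substitute into the circle:
26x² + 208x = 0  ⟹  x² + 8x = 0
x = 0 or x = −8, giving (0, −23) and (−8, 17).
|(0, −23) − (−8, 17)| = √((8)² + (−40)²) = 8√26.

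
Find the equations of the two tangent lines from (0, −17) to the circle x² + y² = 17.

Write the tangent as mx − y + (−17 − m·(0)) = 0 and set its distance from the centre to √17:
(0m − (17))² = 17(m² + 1)
m² − 16 = 0, so m = 4 or m = −4.
With m = 4: 4x − y = 17. With m = −4: 4x + y = −17.

4x − y = 17 and 4x + y = −17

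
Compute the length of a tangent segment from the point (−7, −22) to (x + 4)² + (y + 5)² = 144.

√154

Centre (−4, −5), r² = 144. |PO|² = (−3)² + (−17)² = 298.
The tangent meets the radius at right angles, so tangent² = |PO|² − r² = 298 − 144 = 154.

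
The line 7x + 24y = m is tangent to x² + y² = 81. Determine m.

m = −225 or m = 225

Tangency holds when the distance from the centre (0, 0) to the line equals the radius 9:
|7·0 + 24·0 − m| / √625 = 9
|m| = 9·25, so m = 225 or m = −225.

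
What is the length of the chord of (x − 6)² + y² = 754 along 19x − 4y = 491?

The distance from (6, 0) to the line is 377/√377, and r² = 754.
Half the chord is √(r² − d²) = √(377), so the full chord is 2√377.

2√377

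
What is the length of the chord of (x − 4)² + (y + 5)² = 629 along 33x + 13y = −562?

The distance from (4, −5) to the line is 629/√1258, and r² = 629.
Half the chord is √(r² − d²) = √(629/2), so the full chord is √1258.

√1258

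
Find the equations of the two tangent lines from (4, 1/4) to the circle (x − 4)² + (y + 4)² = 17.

x + 4y = 5 and x − 4y = 3

Let a tangent through (4, 1/4) have slope m. Its distance from (4, −4) must equal √17:
(0m − (−17/4))² = 17(m² + 1)
16m² − 1 = 0, so m = −1/4 or m = 1/4.
With m = −1/4: x + 4y = 5. With m = 1/4: x − 4y = 3.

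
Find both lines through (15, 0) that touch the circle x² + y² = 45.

x − 2y = 15 and x + 2y = 15

A line y − (0) = m(x − (15)) is tangent when its distance from (0, 0) is 3√5:
[m·(−15) − (0)]² = 45(m² + 1)
4m² − 1 = 0, so m = 1/2 or m = −1/2.
With m = 1/2: x − 2y = 15. With m = −1/2: x + 2y = 15.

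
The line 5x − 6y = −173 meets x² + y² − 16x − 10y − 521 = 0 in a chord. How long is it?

2√61

Express y = (173 + 5x)/6 and substitute into the circle:
61x² + 854x + 793 = 0  ⟹  x² + 14x + 13 = 0
x = −1 or x = −13, giving (−1, 28) and (−13, 18).
|(−1, 28) − (−13, 18)| = √((12)² + (10)²) = 2√61.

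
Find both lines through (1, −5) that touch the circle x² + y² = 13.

3x − 2y = 13 and 2x + 3y = −13

Write the tangent as mx − y + (−5 − m·(1)) = 0 and set its distance from the centre to √13:
(−1m − (5))² = 13(m² + 1)
6m² − 5m − 6 = 0, so m = 3/2 or m = −2/3.
Through (1, −5) these give 3x − 2y = 13 and 2x + 3y = −13.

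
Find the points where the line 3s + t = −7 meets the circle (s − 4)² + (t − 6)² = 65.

Substitute t = −3s − 7:
10s² + 70s + 120 = 0  ⟹  s² + 7s + 12 = 0
s = −3 or s = −4, giving (−3, 2) and (−4, 5).

(−4, 5) and (−3, 2)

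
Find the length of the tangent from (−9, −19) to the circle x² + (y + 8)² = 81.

11

Centre (0, −8), r² = 81. |PO|² = (−9)² + (−11)² = 202.
Power of the point: PT² = |PO|² − r² = 121, so PT = 11.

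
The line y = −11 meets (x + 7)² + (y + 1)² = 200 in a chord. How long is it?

The distance from (−7, −1) to the line is 10, and r² = 200.
Chord = 2√(r² − d²) = 2·√(100) = 20.

20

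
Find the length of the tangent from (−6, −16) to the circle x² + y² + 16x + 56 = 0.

The centre is (−8, 0) and r = 2√2. The square of the distance from P to the centre is 4 + 256 = 260.
Power of the point: PT² = |PO|² − r² = 252, so PT = 6√7.

6√7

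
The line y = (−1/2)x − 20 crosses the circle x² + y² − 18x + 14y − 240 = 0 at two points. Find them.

Express y = (−40 − x)/2 and substitute into the circle:
5x² − 20x − 480 = 0  ⟹  x² − 4x − 96 = 0
x = 12 or x = −8, giving (12, −26) and (−8, −16).

(−8, −16) and (12, −26)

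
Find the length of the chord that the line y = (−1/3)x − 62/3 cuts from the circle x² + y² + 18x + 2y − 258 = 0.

6√10

Express y = (−62 − x)/3 and substitute into the circle:
10x² + 280x + 1150 = 0  ⟹  x² + 28x + 115 = 0
x = −5 or x = −23, giving (−5, −19) and (−23, −13).
|(−5, −19) − (−23, −13)| = √((18)² + (−6)²) = 6√10.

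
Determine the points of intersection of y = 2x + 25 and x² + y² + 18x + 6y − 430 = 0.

Substitute y = 2x + 25:
5x² + 130x + 345 = 0  ⟹  x² + 26x + 69 = 0
x = −3 or x = −23, giving (−3, 19) and (−23, −21).

(−23, −21) and (−3, 19)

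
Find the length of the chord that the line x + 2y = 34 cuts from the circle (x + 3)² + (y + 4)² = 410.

2√5

From the line, y = (34 − x)/2. Substituting:
5x² − 60x + 160 = 0  ⟹  x² − 12x + 32 = 0
x = 8 or x = 4, giving (8, 13) and (4, 15).
Chord length = distance between (8, 13) and (4, 15) = √20 = 2√5.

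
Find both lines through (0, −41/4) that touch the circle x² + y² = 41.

A line y − (−41/4) = m(x − (0)) is tangent when its distance from (0, 0) is √41:
(0m − (41/4))² = 41(m² + 1)
16m² − 25 = 0, so m = −5/4 or m = 5/4.
With m = −5/4: 5x + 4y = −41. With m = 5/4: 5x − 4y = 41.

5x + 4y = −41 and 5x − 4y = 41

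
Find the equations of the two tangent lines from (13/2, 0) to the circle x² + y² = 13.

2x − 3y = 13 and 2x + 3y = 13

Let a tangent through (13/2, 0) have slope m. Its distance from (0, 0) must equal √13:
[m·(−13/2) − (0)]² = 13(m² + 1)
9m² − 4 = 0, so m = 2/3 or m = −2/3.
With m = 2/3: 2x − 3y = 13. With m = −2/3: 2x + 3y = 13.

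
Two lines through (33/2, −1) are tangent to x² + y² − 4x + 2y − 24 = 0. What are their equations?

2x − 5y = 38 and 2x + 5y = 28

A line y − (−1) = m(x − (33/2)) is tangent when its distance from (2, −1) is √29:
(−29/2m − (0))² = 29(m² + 1)
25m² − 4 = 0, so m = 2/5 or m = −2/5.
Through (33/2, −1) these give 2x − 5y = 38 and 2x + 5y = 28.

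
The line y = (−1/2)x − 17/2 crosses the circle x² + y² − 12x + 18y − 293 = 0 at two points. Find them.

(−13, −2) and (23, −20)

From the line, y = (−17 − x)/2. Substituting:
5x² − 50x − 1495 = 0  ⟹  x² − 10x − 299 = 0
x = 23 or x = −13, giving (23, −20) and (−13, −2).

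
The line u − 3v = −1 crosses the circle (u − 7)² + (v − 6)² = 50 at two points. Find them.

(2, 1) and (14, 5)

From the line, v = (1 + u)/3. Substituting:
10u² − 160u + 280 = 0  ⟹  u² − 16u + 28 = 0
u = 14 or u = 2, giving (14, 5) and (2, 1).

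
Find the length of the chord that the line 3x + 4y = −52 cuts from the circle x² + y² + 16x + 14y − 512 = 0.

50

From the line, y = (−52 − 3x)/4. Substituting:
25x² + 400x − 8400 = 0  ⟹  x² + 16x − 336 = 0
x = 12 or x = −28, giving (12, −22) and (−28, 8).
Chord length = distance between (12, −22) and (−28, 8) = √2500 = 50.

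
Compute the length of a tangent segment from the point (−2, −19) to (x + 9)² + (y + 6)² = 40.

√178

The centre is (−9, −6) and r = 2√10. The square of the distance from P to the centre is 49 + 169 = 218.
By the tangent–radius right angle, tangent length = √(|PO|² − r²) = √178.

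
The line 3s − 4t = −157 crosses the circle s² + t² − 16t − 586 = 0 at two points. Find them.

Express t = (157 + 3s)/4 and substitute into the circle:
25s² + 750s + 5225 = 0  ⟹  s² + 30s + 209 = 0
s = −11 or s = −19, giving (−11, 31) and (−19, 25).

(−19, 25) and (−11, 31)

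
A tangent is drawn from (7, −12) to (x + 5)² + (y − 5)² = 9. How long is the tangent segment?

The centre is (−5, 5) and r = 3. The square of the distance from P to the centre is 144 + 289 = 433.
The tangent meets the radius at right angles, so tangent² = |PO|² − r² = 433 − 9 = 424.

2√106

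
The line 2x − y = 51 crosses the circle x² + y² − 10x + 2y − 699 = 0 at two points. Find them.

From the line, y = 2x − 51. Substituting:
5x² − 210x + 1800 = 0  ⟹  x² − 42x + 360 = 0
x = 30 or x = 12, giving (30, 9) and (12, −27).

(12, −27) and (30, 9)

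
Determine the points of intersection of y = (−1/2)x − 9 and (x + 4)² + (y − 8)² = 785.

From the line, y = (−18 − x)/2. Substituting:
5x² + 100x − 1920 = 0  ⟹  x² + 20x − 384 = 0
x = 12 or x = −32, giving (12, −15) and (−32, 7).

(−32, 7) and (12, −15)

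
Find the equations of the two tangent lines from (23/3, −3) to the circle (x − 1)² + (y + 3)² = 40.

3x − y = 26 and 3x + y = 20

Write the tangent as mx − y + (−3 − m·(23/3)) = 0 and set its distance from the centre to 2√10:
[m·(−20/3) − (0)]² = 40(m² + 1)
m² − 9 = 0, so m = 3 or m = −3.
With m = 3: 3x − y = 26. With m = −3: 3x + y = 20.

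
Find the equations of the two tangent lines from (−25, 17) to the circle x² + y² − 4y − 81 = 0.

2x + 9y = 103 and 7x + 6y = −73

A line y − (17) = m(x − (−25)) is tangent when its distance from (0, 2) is √85:
(25m − (−15))² = 85(m² + 1)
54m² + 75m + 14 = 0, so m = −2/9 or m = −7/6.
With m = −2/9: 2x + 9y = 103. With m = −7/6: 7x + 6y = −73.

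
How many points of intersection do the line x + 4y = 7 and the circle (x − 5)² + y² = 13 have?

2

Substituting the line into the circle gives 17x² − 174x + 241 = 0.
Discriminant = (−174)² − 4·17·(241) = 13888 > 0.
Two real roots: the line is a secant.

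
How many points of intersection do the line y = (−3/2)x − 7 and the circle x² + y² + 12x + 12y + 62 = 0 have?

Substituting the line into the circle gives 13x² + 60x + 108 = 0.
Discriminant = (60)² − 4·13·(108) = −2016 < 0.
No real roots: the line does not meet the circle.

0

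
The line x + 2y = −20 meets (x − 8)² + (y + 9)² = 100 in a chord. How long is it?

8√5

The distance from (8, −9) to the line is 10/√5, and r² = 100.
Chord = 2√(r² − d²) = 2·√(80) = 8√5.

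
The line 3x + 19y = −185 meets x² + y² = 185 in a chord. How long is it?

Centre (0, 0), r² = 185. Perpendicular distance d from centre to line = |185| / √370 = 185/√370.
Chord = 2√(r² − d²) = 2·√(185/2) = √370.

√370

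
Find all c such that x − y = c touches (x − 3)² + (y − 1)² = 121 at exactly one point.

c = 2 ± 11√2

The line touches the circle iff its distance from (3, 1) is 11:
|1·3 − 1·1 − c| / √2 = 11
|c − (2)| = 11√2.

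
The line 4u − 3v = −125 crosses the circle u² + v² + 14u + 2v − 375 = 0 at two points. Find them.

(−26, 7) and (−20, 15)

Substitute v = (125 + 4u)/3:
25u² + 1150u + 13000 = 0  ⟹  u² + 46u + 520 = 0
u = −20 or u = −26, giving (−20, 15) and (−26, 7).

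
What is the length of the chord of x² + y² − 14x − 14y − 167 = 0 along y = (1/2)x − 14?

4√5

Centre (7, 7), r² = 265. Perpendicular distance d from centre to line = |−35| / √5 = 35/√5.
Chord = 2√(r² − d²) = 2·√(20) = 4√5.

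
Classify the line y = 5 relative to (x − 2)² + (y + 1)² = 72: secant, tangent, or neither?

secant

d² = (0·2 + 1·(−1) − (5))² = 36; r² = 72.
Since d² < r², the line cuts the circle twice.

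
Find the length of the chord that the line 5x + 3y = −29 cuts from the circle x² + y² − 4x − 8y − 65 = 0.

√34

Express y = (−29 − 5x)/3 and substitute into the circle:
34x² + 374x + 952 = 0  ⟹  x² + 11x + 28 = 0
x = −4 or x = −7, giving (−4, −3) and (−7, 2).
Chord length = distance between (−4, −3) and (−7, 2) = √34 = √34.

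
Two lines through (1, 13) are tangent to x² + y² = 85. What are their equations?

Let a tangent through (1, 13) have slope m. Its distance from (0, 0) must equal √85:
[m·(−1) − (−13)]² = 85(m² + 1)
42m² + 13m − 42 = 0, so m = 6/7 or m = −7/6.
Through (1, 13) these give 6x − 7y = −85 and 7x + 6y = 85.

6x − 7y = −85 and 7x + 6y = 85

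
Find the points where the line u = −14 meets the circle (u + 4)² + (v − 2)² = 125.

The line gives u = −14. Substituting into the circle:
v² − 4v − 21 = 0
v = 7 or v = −3, giving (−14, 7) and (−14, −3).

(−14, −3) and (−14, 7)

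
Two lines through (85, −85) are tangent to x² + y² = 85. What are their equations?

7x + 6y = 85 and 6x + 7y = −85

Let a tangent through (85, −85) have slope m. Its distance from (0, 0) must equal √85:
(−85m − (85))² = 85(m² + 1)
42m² + 85m + 42 = 0, so m = −7/6 or m = −6/7.
Through (85, −85) these give 7x + 6y = 85 and 6x + 7y = −85.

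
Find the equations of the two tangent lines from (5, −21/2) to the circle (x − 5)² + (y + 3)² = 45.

Write the tangent as mx − y + (−21/2 − m·(5)) = 0 and set its distance from the centre to 3√5:
[m·(0) − (15/2)]² = 45(m² + 1)
4m² − 1 = 0, so m = 1/2 or m = −1/2.
With m = 1/2: x − 2y = 26. With m = −1/2: x + 2y = −16.

x − 2y = 26 and x + 2y = −16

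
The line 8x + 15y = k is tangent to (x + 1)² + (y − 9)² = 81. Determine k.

k = −26 or k = 280

The line touches the circle iff its distance from (−1, 9) is 9:
|8·(−1) + 15·9 − k| / √289 = 9
|k − (127)| = 9·17, so k = 280 or k = −26.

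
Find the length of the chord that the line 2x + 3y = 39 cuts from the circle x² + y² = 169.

Express y = (39 − 2x)/3 and substitute into the circle:
13x² − 156x = 0  ⟹  x² − 12x = 0
x = 12 or x = 0, giving (12, 5) and (0, 13).
Chord length = distance between (12, 5) and (0, 13) = √208 = 4√13.

4√13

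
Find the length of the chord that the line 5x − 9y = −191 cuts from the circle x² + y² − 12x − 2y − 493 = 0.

From the line, y = (191 + 5x)/9. Substituting:
106x² + 848x − 6890 = 0  ⟹  x² + 8x − 65 = 0
x = 5 or x = −13, giving (5, 24) and (−13, 14).
|(5, 24) − (−13, 14)| = √((18)² + (10)²) = 2√106.

2√106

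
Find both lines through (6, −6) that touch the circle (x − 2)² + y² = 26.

x + 5y = −24 and 5x − y = 36

A line y − (−6) = m(x − (6)) is tangent when its distance from (2, 0) is √26:
(−4m − (6))² = 26(m² + 1)
5m² − 24m − 5 = 0, so m = −1/5 or m = 5.
With m = −1/5: x + 5y = −24. With m = 5: 5x − y = 36.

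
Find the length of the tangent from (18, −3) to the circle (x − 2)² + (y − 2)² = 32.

With centre O = (2, 2), |OP|² = 281 and r² = 32.
Power of the point: PT² = |PO|² − r² = 249, so PT = √249.

√249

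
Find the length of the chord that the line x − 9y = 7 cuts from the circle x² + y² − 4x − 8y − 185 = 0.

Centre (2, 4), r² = 205. Perpendicular distance d from centre to line = |−41| / √82 = 41/√82.
Chord = 2√(r² − d²) = 2·√(369/2) = 3√82.

3√82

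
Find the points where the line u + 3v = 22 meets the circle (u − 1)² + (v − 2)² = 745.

(−23, 15) and (28, −2)

Express v = (22 − u)/3 and substitute into the circle:
10u² − 50u − 6440 = 0  ⟹  u² − 5u − 644 = 0
u = 28 or u = −23, giving (28, −2) and (−23, 15).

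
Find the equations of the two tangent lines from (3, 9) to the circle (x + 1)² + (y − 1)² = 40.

Let a tangent through (3, 9) have slope m. Its distance from (−1, 1) must equal 2√10:
[m·(−4) − (−8)]² = 40(m² + 1)
3m² + 8m − 3 = 0, so m = −3 or m = 1/3.
Through (3, 9) these give 3x + y = 18 and x − 3y = −24.

3x + y = 18 and x − 3y = −24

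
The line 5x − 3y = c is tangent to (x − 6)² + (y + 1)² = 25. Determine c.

c = 33 ± 5√34

Tangency holds when the distance from the centre (6, −1) to the line equals the radius 5:
|5·6 − 3·(−1) − c| / √34 = 5
|c − (33)| = 5√34.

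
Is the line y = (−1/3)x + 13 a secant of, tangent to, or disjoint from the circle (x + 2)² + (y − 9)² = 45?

d² = (1·(−2) + 3·9 − (39))²/10 = 98/5; r² = 45.
Since d² < r², the line cuts the circle twice.

secant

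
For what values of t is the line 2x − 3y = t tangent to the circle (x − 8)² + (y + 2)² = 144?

t = 22 ± 12√13

The line touches the circle iff its distance from (8, −2) is 12:
|2·8 − 3·(−2) − t| / √13 = 12
|t − (22)| = 12√13.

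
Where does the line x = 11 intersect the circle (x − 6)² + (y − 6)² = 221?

(11, −8) and (11, 20)

The line gives x = 11. Substituting into the circle:
y² − 12y − 160 = 0
y = 20 or y = −8, giving (11, 20) and (11, −8).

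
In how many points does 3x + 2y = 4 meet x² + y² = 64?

2

Substituting the line into the circle gives 13x² − 24x − 240 = 0.
Discriminant = (−24)² − 4·13·(−240) = 13056 > 0.
Two real roots: the line is a secant.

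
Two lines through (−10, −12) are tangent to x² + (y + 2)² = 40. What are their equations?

Let a tangent through (−10, −12) have slope m. Its distance from (0, −2) must equal 2√10:
(10m − (10))² = 40(m² + 1)
3m² − 10m + 3 = 0, so m = 3 or m = 1/3.
Through (−10, −12) these give 3x − y = −18 and x − 3y = 26.

3x − y = −18 and x − 3y = 26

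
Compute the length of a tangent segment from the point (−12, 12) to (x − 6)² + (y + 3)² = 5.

With centre O = (6, −3), |OP|² = 549 and r² = 5.
By the tangent–radius right angle, tangent length = √(|PO|² − r²) = √544 = 4√34.

4√34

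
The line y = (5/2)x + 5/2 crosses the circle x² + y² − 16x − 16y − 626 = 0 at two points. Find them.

(−7, −15) and (13, 35)

Substitute y = (5 + 5x)/2:
29x² − 174x − 2639 = 0  ⟹  x² − 6x − 91 = 0
x = 13 or x = −7, giving (13, 35) and (−7, −15).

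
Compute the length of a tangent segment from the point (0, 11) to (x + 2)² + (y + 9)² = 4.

With centre O = (−2, −9), |OP|² = 404 and r² = 4.
Power of the point: PT² = |PO|² − r² = 400, so PT = 20.

20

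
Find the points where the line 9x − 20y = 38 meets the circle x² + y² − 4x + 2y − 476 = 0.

(−18, −10) and (22, 8)

Express y = (−38 + 9x)/20 and substitute into the circle:
481x² − 1924x − 190476 = 0  ⟹  x² − 4x − 396 = 0
x = 22 or x = −18, giving (22, 8) and (−18, −10).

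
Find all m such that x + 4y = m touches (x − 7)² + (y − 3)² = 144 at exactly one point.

The line touches the circle iff its distance from (7, 3) is 12:
|1·7 + 4·3 − m| / √17 = 12
|m − (19)| = 12√17.

m = 19 ± 12√17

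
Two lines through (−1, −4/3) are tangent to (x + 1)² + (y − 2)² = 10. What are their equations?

Write the tangent as mx − y + (−4/3 − m·(−1)) = 0 and set its distance from the centre to √10:
(0m − (10/3))² = 10(m² + 1)
9m² − 1 = 0, so m = 1/3 or m = −1/3.
Through (−1, −4/3) these give x − 3y = 3 and x + 3y = −5.

x − 3y = 3 and x + 3y = −5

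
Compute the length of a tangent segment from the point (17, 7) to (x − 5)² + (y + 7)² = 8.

2√83

Centre (5, −7), r² = 8. |PO|² = (12)² + (14)² = 340.
By the tangent–radius right angle, tangent length = √(|PO|² − r²) = √332 = 2√83.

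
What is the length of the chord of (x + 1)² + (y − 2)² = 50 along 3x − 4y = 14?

10

Express y = (−14 + 3x)/4 and substitute into the circle:
25x² − 100x − 300 = 0  ⟹  x² − 4x − 12 = 0
x = 6 or x = −2, giving (6, 1) and (−2, −5).
|(6, 1) − (−2, −5)| = √((8)² + (6)²) = 10.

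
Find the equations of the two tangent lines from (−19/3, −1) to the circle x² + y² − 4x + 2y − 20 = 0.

3x − 4y = −15 and 3x + 4y = −23

Let a tangent through (−19/3, −1) have slope m. Its distance from (2, −1) must equal 5:
[m·(25/3) − (0)]² = 25(m² + 1)
16m² − 9 = 0, so m = 3/4 or m = −3/4.
With m = 3/4: 3x − 4y = −15. With m = −3/4: 3x + 4y = −23.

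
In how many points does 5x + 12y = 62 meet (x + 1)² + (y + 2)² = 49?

1

Substituting the line into the circle gives 169x² − 572x + 484 = 0.
Discriminant = (−572)² − 4·169·(484) = 0.
A repeated root: the line is tangent.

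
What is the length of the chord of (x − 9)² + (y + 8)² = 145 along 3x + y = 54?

The distance from (9, −8) to the line is 35/√10, and r² = 145.
Chord = 2√(r² − d²) = 2·√(45/2) = 3√10.

3√10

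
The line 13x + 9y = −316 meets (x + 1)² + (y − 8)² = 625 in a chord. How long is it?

5√10

From the line, y = (−316 − 13x)/9. Substituting:
250x² + 10250x + 100000 = 0  ⟹  x² + 41x + 400 = 0
x = −16 or x = −25, giving (−16, −12) and (−25, 1).
|(−16, −12) − (−25, 1)| = √((9)² + (−13)²) = 5√10.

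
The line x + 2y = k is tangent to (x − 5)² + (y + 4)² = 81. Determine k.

For a tangent, require d(centre, line) = r = 9.
|1·5 + 2·(−4) − k| / √5 = 9
|k − (−3)| = 9√5.

k = −3 ± 9√5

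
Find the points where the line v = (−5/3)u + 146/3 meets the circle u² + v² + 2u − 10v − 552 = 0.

Substitute v = (146 − 5u)/3:
34u² − 1292u + 11968 = 0  ⟹  u² − 38u + 352 = 0
u = 22 or u = 16, giving (22, 12) and (16, 22).

(16, 22) and (22, 12)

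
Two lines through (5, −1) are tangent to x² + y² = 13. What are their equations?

2x − 3y = 13 and 3x + 2y = 13

Let a tangent through (5, −1) have slope m. Its distance from (0, 0) must equal √13:
[m·(−5) − (1)]² = 13(m² + 1)
6m² + 5m − 6 = 0, so m = 2/3 or m = −3/2.
With m = 2/3: 2x − 3y = 13. With m = −3/2: 3x + 2y = 13.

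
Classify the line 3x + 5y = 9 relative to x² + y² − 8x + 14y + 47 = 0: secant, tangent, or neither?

neither

d² = (3·4 + 5·(−7) − (9))²/34 = 512/17; r² = 18.
Since d² > r², the line lies outside the circle.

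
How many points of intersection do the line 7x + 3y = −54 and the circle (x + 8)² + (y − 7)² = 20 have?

2

d² = (7·(−8) + 3·7 − (−54))²/58 = 361/58; r² = 20.
Since d² < r², the line cuts the circle twice.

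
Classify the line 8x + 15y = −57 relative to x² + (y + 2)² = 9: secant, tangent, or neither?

secant

Centre (0, −2), r² = 9. Distance² from centre to line = (27)²/289 = 729/289.
Since d² < r², the line cuts the circle twice.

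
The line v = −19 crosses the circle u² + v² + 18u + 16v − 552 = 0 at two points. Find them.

Substitute v = −19:
u² + 18u − 495 = 0
u = 15 or u = −33, giving (15, −19) and (−33, −19).

(−33, −19) and (15, −19)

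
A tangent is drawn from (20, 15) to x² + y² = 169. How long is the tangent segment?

2√114

The centre is (0, 0) and r = 13. The square of the distance from P to the centre is 400 + 225 = 625.
Power of the point: PT² = |PO|² − r² = 456, so PT = 2√114.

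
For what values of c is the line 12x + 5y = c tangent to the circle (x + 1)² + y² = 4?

Tangency holds when the distance from the centre (−1, 0) to the line equals the radius 2:
|12·(−1) + 5·0 − c| / √169 = 2
|c − (−12)| = 2·13, so c = 14 or c = −38.

c = −38 or c = 14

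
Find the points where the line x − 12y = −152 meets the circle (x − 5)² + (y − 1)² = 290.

From the line, y = (152 + x)/12. Substituting:
145x² − 1160x − 18560 = 0  ⟹  x² − 8x − 128 = 0
x = 16 or x = −8, giving (16, 14) and (−8, 12).

(−8, 12) and (16, 14)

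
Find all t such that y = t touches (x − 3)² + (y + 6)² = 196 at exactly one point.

t = −20 or t = 8

Tangency holds when the distance from the centre (3, −6) to the line equals the radius 14:
|0·3 + 1·(−6) − t| / √1 = 14
|t − (−6)| = 14, so t = 8 or t = −20.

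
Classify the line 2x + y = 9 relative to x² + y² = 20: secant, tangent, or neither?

secant

Substituting the line into the circle gives 5x² − 36x + 61 = 0.
Discriminant = (−36)² − 4·5·(61) = 76 > 0.
Two real roots: the line is a secant.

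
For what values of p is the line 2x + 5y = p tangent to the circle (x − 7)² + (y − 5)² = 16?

Tangency holds when the distance from the centre (7, 5) to the line equals the radius 4:
|2·7 + 5·5 − p| / √29 = 4
|p − (39)| = 4√29.

p = 39 ± 4√29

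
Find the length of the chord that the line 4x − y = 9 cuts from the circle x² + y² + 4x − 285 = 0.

Substitute y = 4x − 9:
17x² − 68x − 204 = 0  ⟹  x² − 4x − 12 = 0
x = 6 or x = −2, giving (6, 15) and (−2, −17).
|(6, 15) − (−2, −17)| = √((8)² + (32)²) = 8√17.

8√17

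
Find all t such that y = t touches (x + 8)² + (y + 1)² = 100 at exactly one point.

t = −11 or t = 9

For a tangent, require d(centre, line) = r = 10.
|0·(−8) + 1·(−1) − t| / √1 = 10
|t − (−1)| = 10, so t = 9 or t = −11.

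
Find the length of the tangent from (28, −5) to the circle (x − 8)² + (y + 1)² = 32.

Centre (8, −1), r² = 32. |PO|² = (20)² + (−4)² = 416.
Power of the point: PT² = |PO|² − r² = 384, so PT = 8√6.

8√6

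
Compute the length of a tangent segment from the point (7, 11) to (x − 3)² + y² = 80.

√57

With centre O = (3, 0), |OP|² = 137 and r² = 80.
By the tangent–radius right angle, tangent length = √(|PO|² − r²) = √57.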